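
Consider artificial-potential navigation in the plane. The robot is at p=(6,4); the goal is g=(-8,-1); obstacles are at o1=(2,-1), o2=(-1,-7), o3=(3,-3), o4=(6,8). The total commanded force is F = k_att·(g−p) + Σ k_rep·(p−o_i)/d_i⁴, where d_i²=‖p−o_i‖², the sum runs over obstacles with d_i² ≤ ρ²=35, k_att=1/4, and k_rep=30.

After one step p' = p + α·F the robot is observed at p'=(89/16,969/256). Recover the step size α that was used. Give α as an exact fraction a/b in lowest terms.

α = 1/8

F_att = 1/4·(g−p) = 1/4·(-14,-5) = (-3.5000,-1.2500)
o1: d²=41 > ρ²=35 → inactive
o2: d²=170 > ρ²=35 → inactive
o3: d²=58 > ρ²=35 → inactive
o4: d²=16 ≤ ρ²=35; F_rep = 30·(0,-4)/16² = (0.0000,-0.4688)
F = F_att + ΣF_rep = (-3.5000,-1.7188)
Δp = p'−p = (-0.4375,-0.2148); α = Δx/Fx = (-7/16) / (-7/2) = 1/8
check: Δy/Fy = (-55/256) / (-55/32) = 1/8 ✓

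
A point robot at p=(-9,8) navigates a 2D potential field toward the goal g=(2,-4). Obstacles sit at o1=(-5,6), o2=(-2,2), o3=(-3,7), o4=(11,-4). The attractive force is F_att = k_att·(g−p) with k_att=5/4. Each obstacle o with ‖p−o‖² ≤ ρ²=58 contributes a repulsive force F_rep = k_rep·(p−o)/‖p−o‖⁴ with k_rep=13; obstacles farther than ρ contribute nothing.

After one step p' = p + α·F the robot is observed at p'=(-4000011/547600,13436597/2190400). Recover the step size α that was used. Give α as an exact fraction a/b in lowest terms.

α = 1/8

F_att = 5/4·(g−p) = 5/4·(11,-12) = (13.7500,-15.0000)
o1: d²=20 ≤ ρ²=58; F_rep = 13·(-4,2)/20² = (-0.1300,0.0650)
o2: d²=85 > ρ²=58 → inactive
o3: d²=37 ≤ ρ²=58; F_rep = 13·(-6,1)/37² = (-0.0570,0.0095)
o4: d²=544 > ρ²=58 → inactive
F = F_att + ΣF_rep = (13.5630,-14.9255)
Δp = p'−p = (1.6954,-1.8657); α = Δx/Fx = (928389/547600) / (928389/68450) = 1/8
check: Δy/Fy = (-4086603/2190400) / (-4086603/273800) = 1/8 ✓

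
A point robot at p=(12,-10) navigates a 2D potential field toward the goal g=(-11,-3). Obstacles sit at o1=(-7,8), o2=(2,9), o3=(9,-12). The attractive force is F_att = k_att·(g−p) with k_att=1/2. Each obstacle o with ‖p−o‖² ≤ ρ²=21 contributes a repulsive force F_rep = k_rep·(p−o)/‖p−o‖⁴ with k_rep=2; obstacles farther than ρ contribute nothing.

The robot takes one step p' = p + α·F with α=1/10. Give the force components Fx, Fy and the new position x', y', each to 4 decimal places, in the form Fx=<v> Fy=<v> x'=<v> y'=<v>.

F_att = 1/2·(g−p) = 1/2·(-23,7) = (-11.5000,3.5000)
o1: d²=685 > ρ²=21 → inactive
o2: d²=461 > ρ²=21 → inactive
o3: d²=13 ≤ ρ²=21; F_rep = 2·(3,2)/13² = (0.0355,0.0237)
F = F_att + ΣF_rep = (-11.4645,3.5237)
p' = p + 1/10·F = (10.8536,-9.6476)

Fx=-11.4645 Fy=3.5237 x'=10.8536 y'=-9.6476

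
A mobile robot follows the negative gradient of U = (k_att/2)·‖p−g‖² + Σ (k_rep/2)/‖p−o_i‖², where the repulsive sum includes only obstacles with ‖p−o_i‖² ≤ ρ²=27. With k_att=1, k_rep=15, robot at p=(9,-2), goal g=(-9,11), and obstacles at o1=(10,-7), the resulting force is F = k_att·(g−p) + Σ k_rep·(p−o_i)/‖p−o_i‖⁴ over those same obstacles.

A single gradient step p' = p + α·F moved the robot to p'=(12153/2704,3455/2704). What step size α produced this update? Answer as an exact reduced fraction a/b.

α = 1/4

F_att = 1·(g−p) = 1·(-18,13) = (-18.0000,13.0000)
o1: d²=26 ≤ ρ²=27; F_rep = 15·(-1,5)/26² = (-0.0222,0.1109)
F = F_att + ΣF_rep = (-18.0222,13.1109)
Δp = p'−p = (-4.5055,3.2777); α = Δx/Fx = (-12183/2704) / (-12183/676) = 1/4
check: Δy/Fy = (8863/2704) / (8863/676) = 1/4 ✓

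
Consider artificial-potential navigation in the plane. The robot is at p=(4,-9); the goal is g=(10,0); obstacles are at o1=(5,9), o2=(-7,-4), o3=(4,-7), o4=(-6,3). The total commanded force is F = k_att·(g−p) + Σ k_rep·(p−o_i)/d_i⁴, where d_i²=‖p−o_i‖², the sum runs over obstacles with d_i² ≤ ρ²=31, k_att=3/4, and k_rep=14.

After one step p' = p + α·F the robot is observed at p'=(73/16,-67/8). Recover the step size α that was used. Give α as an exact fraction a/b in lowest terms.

F_att = 3/4·(g−p) = 3/4·(6,9) = (4.5000,6.7500)
o1: d²=325 > ρ²=31 → inactive
o2: d²=146 > ρ²=31 → inactive
o3: d²=4 ≤ ρ²=31; F_rep = 14·(0,-2)/4² = (0.0000,-1.7500)
o4: d²=244 > ρ²=31 → inactive
F = F_att + ΣF_rep = (4.5000,5.0000)
Δp = p'−p = (0.5625,0.6250); α = Δx/Fx = (9/16) / (9/2) = 1/8
check: Δy/Fy = (5/8) / (5) = 1/8 ✓

α = 1/8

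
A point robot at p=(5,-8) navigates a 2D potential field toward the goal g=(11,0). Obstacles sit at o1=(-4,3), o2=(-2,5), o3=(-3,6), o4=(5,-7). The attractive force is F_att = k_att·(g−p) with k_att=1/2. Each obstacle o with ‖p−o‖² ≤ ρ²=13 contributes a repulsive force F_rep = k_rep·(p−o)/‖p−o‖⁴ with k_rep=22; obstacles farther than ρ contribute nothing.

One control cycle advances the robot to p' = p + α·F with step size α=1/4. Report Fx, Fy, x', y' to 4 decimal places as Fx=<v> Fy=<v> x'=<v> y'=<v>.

F_att = 1/2·(g−p) = 1/2·(6,8) = (3.0000,4.0000)
o1: d²=202 > ρ²=13 → inactive
o2: d²=218 > ρ²=13 → inactive
o3: d²=260 > ρ²=13 → inactive
o4: d²=1 ≤ ρ²=13; F_rep = 22·(0,-1)/1² = (0.0000,-22.0000)
F = F_att + ΣF_rep = (3.0000,-18.0000)
p' = p + 1/4·F = (5.7500,-12.5000)

Fx=3.0000 Fy=-18.0000 x'=5.7500 y'=-12.5000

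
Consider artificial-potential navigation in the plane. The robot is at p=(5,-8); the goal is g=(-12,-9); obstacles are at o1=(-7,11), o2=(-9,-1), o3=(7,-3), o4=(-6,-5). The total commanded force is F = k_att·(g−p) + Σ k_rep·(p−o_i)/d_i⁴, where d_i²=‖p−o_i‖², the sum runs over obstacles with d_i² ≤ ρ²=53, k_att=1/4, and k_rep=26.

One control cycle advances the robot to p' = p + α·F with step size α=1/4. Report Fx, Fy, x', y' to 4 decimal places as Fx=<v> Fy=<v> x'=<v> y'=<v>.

Fx=-4.3118 Fy=-0.4046 x'=3.9220 y'=-8.1011

F_att = 1/4·(g−p) = 1/4·(-17,-1) = (-4.2500,-0.2500)
o1: d²=505 > ρ²=53 → inactive
o2: d²=245 > ρ²=53 → inactive
o3: d²=29 ≤ ρ²=53; F_rep = 26·(-2,-5)/29² = (-0.0618,-0.1546)
o4: d²=130 > ρ²=53 → inactive
F = F_att + ΣF_rep = (-4.3118,-0.4046)
p' = p + 1/4·F = (3.9220,-8.1011)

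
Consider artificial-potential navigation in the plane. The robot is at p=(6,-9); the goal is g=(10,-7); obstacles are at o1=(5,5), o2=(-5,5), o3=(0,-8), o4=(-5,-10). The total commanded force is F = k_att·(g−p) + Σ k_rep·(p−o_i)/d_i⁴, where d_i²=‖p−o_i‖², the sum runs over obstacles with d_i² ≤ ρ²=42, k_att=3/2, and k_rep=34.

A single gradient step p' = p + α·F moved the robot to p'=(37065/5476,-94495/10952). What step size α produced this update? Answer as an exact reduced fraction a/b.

α = 1/8

F_att = 3/2·(g−p) = 3/2·(4,2) = (6.0000,3.0000)
o1: d²=197 > ρ²=42 → inactive
o2: d²=317 > ρ²=42 → inactive
o3: d²=37 ≤ ρ²=42; F_rep = 34·(6,-1)/37² = (0.1490,-0.0248)
o4: d²=122 > ρ²=42 → inactive
F = F_att + ΣF_rep = (6.1490,2.9752)
Δp = p'−p = (0.7686,0.3719); α = Δx/Fx = (4209/5476) / (8418/1369) = 1/8
check: Δy/Fy = (4073/10952) / (4073/1369) = 1/8 ✓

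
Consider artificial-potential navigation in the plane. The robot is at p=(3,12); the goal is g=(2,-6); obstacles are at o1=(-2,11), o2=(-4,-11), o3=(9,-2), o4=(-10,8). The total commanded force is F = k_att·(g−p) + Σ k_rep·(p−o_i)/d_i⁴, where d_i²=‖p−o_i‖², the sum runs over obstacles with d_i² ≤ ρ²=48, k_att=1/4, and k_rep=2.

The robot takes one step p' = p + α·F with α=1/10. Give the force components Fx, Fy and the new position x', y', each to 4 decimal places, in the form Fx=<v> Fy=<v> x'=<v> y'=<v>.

F_att = 1/4·(g−p) = 1/4·(-1,-18) = (-0.2500,-4.5000)
o1: d²=26 ≤ ρ²=48; F_rep = 2·(5,1)/26² = (0.0148,0.0030)
o2: d²=578 > ρ²=48 → inactive
o3: d²=232 > ρ²=48 → inactive
o4: d²=185 > ρ²=48 → inactive
F = F_att + ΣF_rep = (-0.2352,-4.4970)
p' = p + 1/10·F = (2.9765,11.5503)

Fx=-0.2352 Fy=-4.4970 x'=2.9765 y'=11.5503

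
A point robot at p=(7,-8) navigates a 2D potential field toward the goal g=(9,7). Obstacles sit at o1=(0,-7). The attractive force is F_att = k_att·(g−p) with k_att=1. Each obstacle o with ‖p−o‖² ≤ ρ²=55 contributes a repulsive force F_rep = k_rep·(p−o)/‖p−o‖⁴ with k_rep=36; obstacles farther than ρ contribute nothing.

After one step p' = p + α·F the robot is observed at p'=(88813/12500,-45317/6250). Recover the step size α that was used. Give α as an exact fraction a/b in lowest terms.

F_att = 1·(g−p) = 1·(2,15) = (2.0000,15.0000)
o1: d²=50 ≤ ρ²=55; F_rep = 36·(7,-1)/50² = (0.1008,-0.0144)
F = F_att + ΣF_rep = (2.1008,14.9856)
Δp = p'−p = (0.1050,0.7493); α = Δx/Fx = (1313/12500) / (1313/625) = 1/20
check: Δy/Fy = (4683/6250) / (9366/625) = 1/20 ✓

α = 1/20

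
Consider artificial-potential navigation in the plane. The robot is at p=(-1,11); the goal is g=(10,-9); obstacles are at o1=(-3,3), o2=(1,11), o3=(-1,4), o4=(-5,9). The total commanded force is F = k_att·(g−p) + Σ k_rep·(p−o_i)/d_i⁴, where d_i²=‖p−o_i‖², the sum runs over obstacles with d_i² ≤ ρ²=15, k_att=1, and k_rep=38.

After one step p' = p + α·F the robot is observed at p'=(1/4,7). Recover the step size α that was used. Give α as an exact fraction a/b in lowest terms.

α = 1/5

F_att = 1·(g−p) = 1·(11,-20) = (11.0000,-20.0000)
o1: d²=68 > ρ²=15 → inactive
o2: d²=4 ≤ ρ²=15; F_rep = 38·(-2,0)/4² = (-4.7500,0.0000)
o3: d²=49 > ρ²=15 → inactive
o4: d²=20 > ρ²=15 → inactive
F = F_att + ΣF_rep = (6.2500,-20.0000)
Δp = p'−p = (1.2500,-4.0000); α = Δx/Fx = (5/4) / (25/4) = 1/5
check: Δy/Fy = (-4) / (-20) = 1/5 ✓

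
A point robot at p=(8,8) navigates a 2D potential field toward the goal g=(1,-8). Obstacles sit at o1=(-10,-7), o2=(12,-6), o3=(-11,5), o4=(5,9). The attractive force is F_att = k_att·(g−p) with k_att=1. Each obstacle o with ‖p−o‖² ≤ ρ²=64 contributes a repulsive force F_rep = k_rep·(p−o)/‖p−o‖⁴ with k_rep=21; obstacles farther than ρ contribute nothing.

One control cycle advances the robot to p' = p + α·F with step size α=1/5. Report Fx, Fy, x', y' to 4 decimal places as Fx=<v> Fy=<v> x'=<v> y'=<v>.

Fx=-6.3700 Fy=-16.2100 x'=6.7260 y'=4.7580

F_att = 1·(g−p) = 1·(-7,-16) = (-7.0000,-16.0000)
o1: d²=549 > ρ²=64 → inactive
o2: d²=212 > ρ²=64 → inactive
o3: d²=370 > ρ²=64 → inactive
o4: d²=10 ≤ ρ²=64; F_rep = 21·(3,-1)/10² = (0.6300,-0.2100)
F = F_att + ΣF_rep = (-6.3700,-16.2100)
p' = p + 1/5·F = (6.7260,4.7580)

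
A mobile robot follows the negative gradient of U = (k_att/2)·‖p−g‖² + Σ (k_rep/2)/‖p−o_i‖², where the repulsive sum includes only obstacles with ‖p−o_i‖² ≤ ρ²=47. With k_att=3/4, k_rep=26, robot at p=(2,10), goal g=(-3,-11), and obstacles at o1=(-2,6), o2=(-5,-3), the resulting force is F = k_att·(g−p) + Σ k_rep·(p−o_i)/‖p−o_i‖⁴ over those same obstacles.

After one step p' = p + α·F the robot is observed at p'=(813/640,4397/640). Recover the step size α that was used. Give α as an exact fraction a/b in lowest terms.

F_att = 3/4·(g−p) = 3/4·(-5,-21) = (-3.7500,-15.7500)
o1: d²=32 ≤ ρ²=47; F_rep = 26·(4,4)/32² = (0.1016,0.1016)
o2: d²=218 > ρ²=47 → inactive
F = F_att + ΣF_rep = (-3.6484,-15.6484)
Δp = p'−p = (-0.7297,-3.1297); α = Δx/Fx = (-467/640) / (-467/128) = 1/5
check: Δy/Fy = (-2003/640) / (-2003/128) = 1/5 ✓

α = 1/5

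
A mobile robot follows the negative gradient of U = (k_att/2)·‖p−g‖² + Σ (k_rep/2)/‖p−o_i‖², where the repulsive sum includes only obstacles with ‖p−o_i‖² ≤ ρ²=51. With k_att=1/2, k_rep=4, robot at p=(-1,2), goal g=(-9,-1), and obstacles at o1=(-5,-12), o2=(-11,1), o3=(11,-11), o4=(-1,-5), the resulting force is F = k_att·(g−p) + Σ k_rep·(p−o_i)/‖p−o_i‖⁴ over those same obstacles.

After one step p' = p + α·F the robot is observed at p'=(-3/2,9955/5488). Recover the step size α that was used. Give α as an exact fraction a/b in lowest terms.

F_att = 1/2·(g−p) = 1/2·(-8,-3) = (-4.0000,-1.5000)
o1: d²=212 > ρ²=51 → inactive
o2: d²=101 > ρ²=51 → inactive
o3: d²=313 > ρ²=51 → inactive
o4: d²=49 ≤ ρ²=51; F_rep = 4·(0,7)/49² = (0.0000,0.0117)
F = F_att + ΣF_rep = (-4.0000,-1.4883)
Δp = p'−p = (-0.5000,-0.1860); α = Δx/Fx = (-1/2) / (-4) = 1/8
check: Δy/Fy = (-1021/5488) / (-1021/686) = 1/8 ✓

α = 1/8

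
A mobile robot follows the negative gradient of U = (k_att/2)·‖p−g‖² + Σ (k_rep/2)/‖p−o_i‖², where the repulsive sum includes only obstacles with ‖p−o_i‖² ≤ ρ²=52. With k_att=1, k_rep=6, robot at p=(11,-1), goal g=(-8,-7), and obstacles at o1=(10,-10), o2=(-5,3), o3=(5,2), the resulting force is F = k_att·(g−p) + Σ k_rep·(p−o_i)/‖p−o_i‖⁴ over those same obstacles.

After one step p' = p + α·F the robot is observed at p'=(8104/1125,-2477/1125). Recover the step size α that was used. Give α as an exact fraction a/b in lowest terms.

F_att = 1·(g−p) = 1·(-19,-6) = (-19.0000,-6.0000)
o1: d²=82 > ρ²=52 → inactive
o2: d²=272 > ρ²=52 → inactive
o3: d²=45 ≤ ρ²=52; F_rep = 6·(6,-3)/45² = (0.0178,-0.0089)
F = F_att + ΣF_rep = (-18.9822,-6.0089)
Δp = p'−p = (-3.7964,-1.2018); α = Δx/Fx = (-4271/1125) / (-4271/225) = 1/5
check: Δy/Fy = (-1352/1125) / (-1352/225) = 1/5 ✓

α = 1/5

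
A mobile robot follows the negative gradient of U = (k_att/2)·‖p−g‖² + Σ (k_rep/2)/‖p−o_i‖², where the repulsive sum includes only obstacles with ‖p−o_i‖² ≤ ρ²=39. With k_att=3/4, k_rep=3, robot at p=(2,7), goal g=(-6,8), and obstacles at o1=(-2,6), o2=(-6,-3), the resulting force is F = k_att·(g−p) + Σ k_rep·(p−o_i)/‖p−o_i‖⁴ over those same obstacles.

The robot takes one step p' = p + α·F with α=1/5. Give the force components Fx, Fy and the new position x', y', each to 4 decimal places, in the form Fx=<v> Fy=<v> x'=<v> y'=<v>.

F_att = 3/4·(g−p) = 3/4·(-8,1) = (-6.0000,0.7500)
o1: d²=17 ≤ ρ²=39; F_rep = 3·(4,1)/17² = (0.0415,0.0104)
o2: d²=164 > ρ²=39 → inactive
F = F_att + ΣF_rep = (-5.9585,0.7604)
p' = p + 1/5·F = (0.8083,7.1521)

Fx=-5.9585 Fy=0.7604 x'=0.8083 y'=7.1521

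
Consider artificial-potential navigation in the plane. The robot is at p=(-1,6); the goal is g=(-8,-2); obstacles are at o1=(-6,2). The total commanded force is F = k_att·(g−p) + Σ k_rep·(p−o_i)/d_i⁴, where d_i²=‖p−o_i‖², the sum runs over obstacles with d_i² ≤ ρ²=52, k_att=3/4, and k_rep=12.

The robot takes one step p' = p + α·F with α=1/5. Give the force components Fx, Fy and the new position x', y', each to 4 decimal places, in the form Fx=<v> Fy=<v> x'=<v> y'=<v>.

Fx=-5.2143 Fy=-5.9714 x'=-2.0429 y'=4.8057

F_att = 3/4·(g−p) = 3/4·(-7,-8) = (-5.2500,-6.0000)
o1: d²=41 ≤ ρ²=52; F_rep = 12·(5,4)/41² = (0.0357,0.0286)
F = F_att + ΣF_rep = (-5.2143,-5.9714)
p' = p + 1/5·F = (-2.0429,4.8057)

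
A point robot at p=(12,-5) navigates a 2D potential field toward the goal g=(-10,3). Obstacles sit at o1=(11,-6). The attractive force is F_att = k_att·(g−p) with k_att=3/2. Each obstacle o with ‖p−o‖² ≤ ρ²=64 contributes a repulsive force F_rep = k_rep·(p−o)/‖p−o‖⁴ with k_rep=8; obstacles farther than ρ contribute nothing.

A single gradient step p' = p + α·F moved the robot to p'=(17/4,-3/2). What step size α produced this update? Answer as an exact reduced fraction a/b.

F_att = 3/2·(g−p) = 3/2·(-22,8) = (-33.0000,12.0000)
o1: d²=2 ≤ ρ²=64; F_rep = 8·(1,1)/2² = (2.0000,2.0000)
F = F_att + ΣF_rep = (-31.0000,14.0000)
Δp = p'−p = (-7.7500,3.5000); α = Δx/Fx = (-31/4) / (-31) = 1/4
check: Δy/Fy = (7/2) / (14) = 1/4 ✓

α = 1/4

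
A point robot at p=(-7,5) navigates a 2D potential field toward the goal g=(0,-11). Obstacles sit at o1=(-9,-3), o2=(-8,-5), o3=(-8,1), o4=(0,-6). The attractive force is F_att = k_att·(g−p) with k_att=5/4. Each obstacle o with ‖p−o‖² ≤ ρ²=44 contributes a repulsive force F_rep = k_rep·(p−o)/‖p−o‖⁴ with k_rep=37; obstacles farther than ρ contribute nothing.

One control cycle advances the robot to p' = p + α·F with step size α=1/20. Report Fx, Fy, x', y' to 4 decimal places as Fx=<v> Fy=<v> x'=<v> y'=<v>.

F_att = 5/4·(g−p) = 5/4·(7,-16) = (8.7500,-20.0000)
o1: d²=68 > ρ²=44 → inactive
o2: d²=101 > ρ²=44 → inactive
o3: d²=17 ≤ ρ²=44; F_rep = 37·(1,4)/17² = (0.1280,0.5121)
o4: d²=170 > ρ²=44 → inactive
F = F_att + ΣF_rep = (8.8780,-19.4879)
p' = p + 1/20·F = (-6.5561,4.0256)

Fx=8.8780 Fy=-19.4879 x'=-6.5561 y'=4.0256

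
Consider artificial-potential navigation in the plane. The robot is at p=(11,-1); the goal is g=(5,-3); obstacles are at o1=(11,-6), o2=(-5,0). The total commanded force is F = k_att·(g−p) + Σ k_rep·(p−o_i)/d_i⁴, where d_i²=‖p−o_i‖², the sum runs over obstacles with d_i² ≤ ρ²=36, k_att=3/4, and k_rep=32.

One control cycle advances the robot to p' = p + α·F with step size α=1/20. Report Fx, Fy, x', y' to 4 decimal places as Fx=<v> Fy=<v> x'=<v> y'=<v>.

Fx=-4.5000 Fy=-1.2440 x'=10.7750 y'=-1.0622

F_att = 3/4·(g−p) = 3/4·(-6,-2) = (-4.5000,-1.5000)
o1: d²=25 ≤ ρ²=36; F_rep = 32·(0,5)/25² = (0.0000,0.2560)
o2: d²=257 > ρ²=36 → inactive
F = F_att + ΣF_rep = (-4.5000,-1.2440)
p' = p + 1/20·F = (10.7750,-1.0622)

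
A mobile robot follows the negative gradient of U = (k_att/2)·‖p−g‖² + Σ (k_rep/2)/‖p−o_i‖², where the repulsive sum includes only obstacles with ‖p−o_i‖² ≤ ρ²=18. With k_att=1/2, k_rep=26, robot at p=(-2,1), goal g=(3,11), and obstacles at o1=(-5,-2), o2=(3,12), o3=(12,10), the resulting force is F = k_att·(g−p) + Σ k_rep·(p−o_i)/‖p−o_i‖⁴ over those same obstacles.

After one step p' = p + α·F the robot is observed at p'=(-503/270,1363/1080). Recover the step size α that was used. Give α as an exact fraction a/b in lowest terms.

α = 1/20

F_att = 1/2·(g−p) = 1/2·(5,10) = (2.5000,5.0000)
o1: d²=18 ≤ ρ²=18; F_rep = 26·(3,3)/18² = (0.2407,0.2407)
o2: d²=146 > ρ²=18 → inactive
o3: d²=277 > ρ²=18 → inactive
F = F_att + ΣF_rep = (2.7407,5.2407)
Δp = p'−p = (0.1370,0.2620); α = Δx/Fx = (37/270) / (74/27) = 1/20
check: Δy/Fy = (283/1080) / (283/54) = 1/20 ✓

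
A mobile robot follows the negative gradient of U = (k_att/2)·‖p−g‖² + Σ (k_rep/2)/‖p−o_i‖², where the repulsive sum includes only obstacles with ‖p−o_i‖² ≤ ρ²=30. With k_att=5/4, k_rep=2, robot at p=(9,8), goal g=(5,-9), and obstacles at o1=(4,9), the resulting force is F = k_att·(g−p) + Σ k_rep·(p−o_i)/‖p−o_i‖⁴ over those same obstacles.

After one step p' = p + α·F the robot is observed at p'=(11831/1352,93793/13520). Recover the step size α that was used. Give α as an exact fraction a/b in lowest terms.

α = 1/20

F_att = 5/4·(g−p) = 5/4·(-4,-17) = (-5.0000,-21.2500)
o1: d²=26 ≤ ρ²=30; F_rep = 2·(5,-1)/26² = (0.0148,-0.0030)
F = F_att + ΣF_rep = (-4.9852,-21.2530)
Δp = p'−p = (-0.2493,-1.0626); α = Δx/Fx = (-337/1352) / (-1685/338) = 1/20
check: Δy/Fy = (-14367/13520) / (-14367/676) = 1/20 ✓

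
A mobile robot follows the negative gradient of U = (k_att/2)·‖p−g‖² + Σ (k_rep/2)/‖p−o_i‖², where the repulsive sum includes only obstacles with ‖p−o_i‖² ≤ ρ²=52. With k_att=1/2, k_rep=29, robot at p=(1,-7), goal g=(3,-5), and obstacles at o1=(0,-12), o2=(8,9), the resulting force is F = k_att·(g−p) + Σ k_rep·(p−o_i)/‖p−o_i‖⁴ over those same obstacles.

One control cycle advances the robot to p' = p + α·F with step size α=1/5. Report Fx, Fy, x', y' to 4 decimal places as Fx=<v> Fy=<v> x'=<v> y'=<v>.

Fx=1.0429 Fy=1.2145 x'=1.2086 y'=-6.7571

F_att = 1/2·(g−p) = 1/2·(2,2) = (1.0000,1.0000)
o1: d²=26 ≤ ρ²=52; F_rep = 29·(1,5)/26² = (0.0429,0.2145)
o2: d²=305 > ρ²=52 → inactive
F = F_att + ΣF_rep = (1.0429,1.2145)
p' = p + 1/5·F = (1.2086,-6.7571)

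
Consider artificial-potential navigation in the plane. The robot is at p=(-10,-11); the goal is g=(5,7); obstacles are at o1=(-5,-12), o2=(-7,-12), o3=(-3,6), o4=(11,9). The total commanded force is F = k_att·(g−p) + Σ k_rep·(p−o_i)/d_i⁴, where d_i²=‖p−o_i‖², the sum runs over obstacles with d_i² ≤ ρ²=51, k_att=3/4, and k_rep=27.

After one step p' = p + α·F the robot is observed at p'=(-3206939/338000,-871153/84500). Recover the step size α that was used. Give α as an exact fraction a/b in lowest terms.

F_att = 3/4·(g−p) = 3/4·(15,18) = (11.2500,13.5000)
o1: d²=26 ≤ ρ²=51; F_rep = 27·(-5,1)/26² = (-0.1997,0.0399)
o2: d²=10 ≤ ρ²=51; F_rep = 27·(-3,1)/10² = (-0.8100,0.2700)
o3: d²=338 > ρ²=51 → inactive
o4: d²=841 > ρ²=51 → inactive
F = F_att + ΣF_rep = (10.2403,13.8099)
Δp = p'−p = (0.5120,0.6905); α = Δx/Fx = (173061/338000) / (173061/16900) = 1/20
check: Δy/Fy = (58347/84500) / (58347/4225) = 1/20 ✓

α = 1/20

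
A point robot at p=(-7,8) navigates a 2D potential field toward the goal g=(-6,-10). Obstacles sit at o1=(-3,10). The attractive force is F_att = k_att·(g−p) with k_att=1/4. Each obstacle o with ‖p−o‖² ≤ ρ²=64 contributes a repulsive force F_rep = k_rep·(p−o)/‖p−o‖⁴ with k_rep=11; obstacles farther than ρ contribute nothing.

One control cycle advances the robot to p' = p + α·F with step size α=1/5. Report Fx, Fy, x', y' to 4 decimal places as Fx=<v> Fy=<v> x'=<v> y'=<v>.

F_att = 1/4·(g−p) = 1/4·(1,-18) = (0.2500,-4.5000)
o1: d²=20 ≤ ρ²=64; F_rep = 11·(-4,-2)/20² = (-0.1100,-0.0550)
F = F_att + ΣF_rep = (0.1400,-4.5550)
p' = p + 1/5·F = (-6.9720,7.0890)

Fx=0.1400 Fy=-4.5550 x'=-6.9720 y'=7.0890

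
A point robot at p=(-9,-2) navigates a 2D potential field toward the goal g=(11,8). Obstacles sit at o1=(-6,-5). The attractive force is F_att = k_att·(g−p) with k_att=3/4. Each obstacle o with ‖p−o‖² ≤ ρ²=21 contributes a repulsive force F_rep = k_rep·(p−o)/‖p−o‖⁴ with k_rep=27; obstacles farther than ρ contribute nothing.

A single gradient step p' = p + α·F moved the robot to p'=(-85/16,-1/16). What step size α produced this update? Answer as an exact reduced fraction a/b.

α = 1/4

F_att = 3/4·(g−p) = 3/4·(20,10) = (15.0000,7.5000)
o1: d²=18 ≤ ρ²=21; F_rep = 27·(-3,3)/18² = (-0.2500,0.2500)
F = F_att + ΣF_rep = (14.7500,7.7500)
Δp = p'−p = (3.6875,1.9375); α = Δx/Fx = (59/16) / (59/4) = 1/4
check: Δy/Fy = (31/16) / (31/4) = 1/4 ✓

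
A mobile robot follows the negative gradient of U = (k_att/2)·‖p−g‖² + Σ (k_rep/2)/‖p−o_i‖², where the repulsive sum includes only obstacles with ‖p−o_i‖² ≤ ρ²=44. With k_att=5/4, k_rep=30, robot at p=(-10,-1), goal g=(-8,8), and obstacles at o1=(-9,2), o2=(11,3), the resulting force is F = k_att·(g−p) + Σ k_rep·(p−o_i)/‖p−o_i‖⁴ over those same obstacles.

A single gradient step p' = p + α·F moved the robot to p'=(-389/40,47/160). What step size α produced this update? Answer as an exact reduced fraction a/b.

F_att = 5/4·(g−p) = 5/4·(2,9) = (2.5000,11.2500)
o1: d²=10 ≤ ρ²=44; F_rep = 30·(-1,-3)/10² = (-0.3000,-0.9000)
o2: d²=457 > ρ²=44 → inactive
F = F_att + ΣF_rep = (2.2000,10.3500)
Δp = p'−p = (0.2750,1.2937); α = Δx/Fx = (11/40) / (11/5) = 1/8
check: Δy/Fy = (207/160) / (207/20) = 1/8 ✓

α = 1/8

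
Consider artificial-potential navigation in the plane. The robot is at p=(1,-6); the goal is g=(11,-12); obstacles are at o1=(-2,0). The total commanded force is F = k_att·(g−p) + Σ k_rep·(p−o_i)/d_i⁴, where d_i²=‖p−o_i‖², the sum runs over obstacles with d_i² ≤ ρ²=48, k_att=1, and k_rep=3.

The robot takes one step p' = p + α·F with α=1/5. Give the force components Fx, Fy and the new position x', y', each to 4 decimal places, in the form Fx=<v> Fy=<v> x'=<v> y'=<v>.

Fx=10.0044 Fy=-6.0089 x'=3.0009 y'=-7.2018

F_att = 1·(g−p) = 1·(10,-6) = (10.0000,-6.0000)
o1: d²=45 ≤ ρ²=48; F_rep = 3·(3,-6)/45² = (0.0044,-0.0089)
F = F_att + ΣF_rep = (10.0044,-6.0089)
p' = p + 1/5·F = (3.0009,-7.2018)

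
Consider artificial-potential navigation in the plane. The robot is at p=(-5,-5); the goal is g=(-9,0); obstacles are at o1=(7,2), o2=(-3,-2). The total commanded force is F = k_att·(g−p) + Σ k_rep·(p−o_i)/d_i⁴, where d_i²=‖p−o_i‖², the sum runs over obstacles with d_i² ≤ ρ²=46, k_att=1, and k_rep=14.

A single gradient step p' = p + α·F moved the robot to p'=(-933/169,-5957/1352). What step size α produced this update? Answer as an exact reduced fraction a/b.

F_att = 1·(g−p) = 1·(-4,5) = (-4.0000,5.0000)
o1: d²=193 > ρ²=46 → inactive
o2: d²=13 ≤ ρ²=46; F_rep = 14·(-2,-3)/13² = (-0.1657,-0.2485)
F = F_att + ΣF_rep = (-4.1657,4.7515)
Δp = p'−p = (-0.5207,0.5939); α = Δx/Fx = (-88/169) / (-704/169) = 1/8
check: Δy/Fy = (803/1352) / (803/169) = 1/8 ✓

α = 1/8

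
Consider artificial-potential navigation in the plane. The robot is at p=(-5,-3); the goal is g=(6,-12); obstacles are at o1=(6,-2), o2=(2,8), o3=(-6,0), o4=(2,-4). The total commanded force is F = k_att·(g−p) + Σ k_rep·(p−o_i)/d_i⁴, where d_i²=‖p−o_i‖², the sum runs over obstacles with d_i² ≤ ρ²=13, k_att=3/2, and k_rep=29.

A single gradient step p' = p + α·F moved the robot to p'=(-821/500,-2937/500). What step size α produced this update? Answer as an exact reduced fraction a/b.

α = 1/5

F_att = 3/2·(g−p) = 3/2·(11,-9) = (16.5000,-13.5000)
o1: d²=122 > ρ²=13 → inactive
o2: d²=170 > ρ²=13 → inactive
o3: d²=10 ≤ ρ²=13; F_rep = 29·(1,-3)/10² = (0.2900,-0.8700)
o4: d²=50 > ρ²=13 → inactive
F = F_att + ΣF_rep = (16.7900,-14.3700)
Δp = p'−p = (3.3580,-2.8740); α = Δx/Fx = (1679/500) / (1679/100) = 1/5
check: Δy/Fy = (-1437/500) / (-1437/100) = 1/5 ✓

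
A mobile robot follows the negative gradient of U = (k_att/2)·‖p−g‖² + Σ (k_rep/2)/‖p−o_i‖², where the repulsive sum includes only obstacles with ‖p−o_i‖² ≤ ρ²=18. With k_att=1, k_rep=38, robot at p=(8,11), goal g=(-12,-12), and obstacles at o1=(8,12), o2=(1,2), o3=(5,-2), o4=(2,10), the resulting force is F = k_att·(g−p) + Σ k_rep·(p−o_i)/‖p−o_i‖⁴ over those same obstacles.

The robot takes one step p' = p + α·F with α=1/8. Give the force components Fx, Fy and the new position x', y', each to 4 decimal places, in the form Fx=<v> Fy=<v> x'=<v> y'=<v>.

Fx=-20.0000 Fy=-61.0000 x'=5.5000 y'=3.3750

F_att = 1·(g−p) = 1·(-20,-23) = (-20.0000,-23.0000)
o1: d²=1 ≤ ρ²=18; F_rep = 38·(0,-1)/1² = (0.0000,-38.0000)
o2: d²=130 > ρ²=18 → inactive
o3: d²=178 > ρ²=18 → inactive
o4: d²=37 > ρ²=18 → inactive
F = F_att + ΣF_rep = (-20.0000,-61.0000)
p' = p + 1/8·F = (5.5000,3.3750)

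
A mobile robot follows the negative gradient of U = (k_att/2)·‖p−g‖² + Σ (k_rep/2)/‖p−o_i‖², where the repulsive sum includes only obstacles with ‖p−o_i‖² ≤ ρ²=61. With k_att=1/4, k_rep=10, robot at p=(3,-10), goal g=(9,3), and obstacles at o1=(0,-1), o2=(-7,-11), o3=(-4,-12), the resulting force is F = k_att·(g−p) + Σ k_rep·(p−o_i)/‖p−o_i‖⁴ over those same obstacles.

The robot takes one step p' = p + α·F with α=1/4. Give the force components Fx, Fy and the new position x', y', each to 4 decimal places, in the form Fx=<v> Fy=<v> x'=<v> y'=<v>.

F_att = 1/4·(g−p) = 1/4·(6,13) = (1.5000,3.2500)
o1: d²=90 > ρ²=61 → inactive
o2: d²=101 > ρ²=61 → inactive
o3: d²=53 ≤ ρ²=61; F_rep = 10·(7,2)/53² = (0.0249,0.0071)
F = F_att + ΣF_rep = (1.5249,3.2571)
p' = p + 1/4·F = (3.3812,-9.1857)

Fx=1.5249 Fy=3.2571 x'=3.3812 y'=-9.1857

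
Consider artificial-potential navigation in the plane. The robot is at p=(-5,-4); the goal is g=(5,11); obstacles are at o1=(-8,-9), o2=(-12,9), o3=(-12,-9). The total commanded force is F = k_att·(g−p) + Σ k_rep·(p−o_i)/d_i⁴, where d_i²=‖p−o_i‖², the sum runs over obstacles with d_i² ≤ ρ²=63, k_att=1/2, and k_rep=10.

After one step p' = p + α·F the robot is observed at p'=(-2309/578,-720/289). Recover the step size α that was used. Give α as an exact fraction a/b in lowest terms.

α = 1/5

F_att = 1/2·(g−p) = 1/2·(10,15) = (5.0000,7.5000)
o1: d²=34 ≤ ρ²=63; F_rep = 10·(3,5)/34² = (0.0260,0.0433)
o2: d²=218 > ρ²=63 → inactive
o3: d²=74 > ρ²=63 → inactive
F = F_att + ΣF_rep = (5.0260,7.5433)
Δp = p'−p = (1.0052,1.5087); α = Δx/Fx = (581/578) / (2905/578) = 1/5
check: Δy/Fy = (436/289) / (2180/289) = 1/5 ✓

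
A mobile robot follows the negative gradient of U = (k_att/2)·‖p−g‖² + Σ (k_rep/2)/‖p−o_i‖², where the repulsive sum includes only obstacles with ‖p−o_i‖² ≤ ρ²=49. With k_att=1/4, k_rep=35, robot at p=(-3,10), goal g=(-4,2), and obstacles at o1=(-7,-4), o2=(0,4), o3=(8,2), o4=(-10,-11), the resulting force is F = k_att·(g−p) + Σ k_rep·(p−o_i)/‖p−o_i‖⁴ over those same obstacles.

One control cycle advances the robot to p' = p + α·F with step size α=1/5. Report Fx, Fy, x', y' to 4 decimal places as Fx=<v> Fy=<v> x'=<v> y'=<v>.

F_att = 1/4·(g−p) = 1/4·(-1,-8) = (-0.2500,-2.0000)
o1: d²=212 > ρ²=49 → inactive
o2: d²=45 ≤ ρ²=49; F_rep = 35·(-3,6)/45² = (-0.0519,0.1037)
o3: d²=185 > ρ²=49 → inactive
o4: d²=490 > ρ²=49 → inactive
F = F_att + ΣF_rep = (-0.3019,-1.8963)
p' = p + 1/5·F = (-3.0604,9.6207)

Fx=-0.3019 Fy=-1.8963 x'=-3.0604 y'=9.6207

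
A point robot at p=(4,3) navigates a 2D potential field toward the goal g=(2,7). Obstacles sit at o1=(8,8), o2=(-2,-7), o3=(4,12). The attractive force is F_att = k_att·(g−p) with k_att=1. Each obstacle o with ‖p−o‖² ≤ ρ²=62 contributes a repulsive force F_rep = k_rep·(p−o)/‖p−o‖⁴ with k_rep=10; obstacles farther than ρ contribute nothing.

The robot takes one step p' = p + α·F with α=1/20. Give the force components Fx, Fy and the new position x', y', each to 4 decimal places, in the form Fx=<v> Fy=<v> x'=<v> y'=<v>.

Fx=-2.0238 Fy=3.9703 x'=3.8988 y'=3.1985

F_att = 1·(g−p) = 1·(-2,4) = (-2.0000,4.0000)
o1: d²=41 ≤ ρ²=62; F_rep = 10·(-4,-5)/41² = (-0.0238,-0.0297)
o2: d²=136 > ρ²=62 → inactive
o3: d²=81 > ρ²=62 → inactive
F = F_att + ΣF_rep = (-2.0238,3.9703)
p' = p + 1/20·F = (3.8988,3.1985)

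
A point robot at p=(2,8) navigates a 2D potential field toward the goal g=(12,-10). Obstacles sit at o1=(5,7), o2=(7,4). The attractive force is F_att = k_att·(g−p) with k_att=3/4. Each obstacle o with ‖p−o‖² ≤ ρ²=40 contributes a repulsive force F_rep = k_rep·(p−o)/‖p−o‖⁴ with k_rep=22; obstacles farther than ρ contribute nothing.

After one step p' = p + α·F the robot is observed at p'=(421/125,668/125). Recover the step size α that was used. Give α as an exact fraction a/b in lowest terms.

α = 1/5

F_att = 3/4·(g−p) = 3/4·(10,-18) = (7.5000,-13.5000)
o1: d²=10 ≤ ρ²=40; F_rep = 22·(-3,1)/10² = (-0.6600,0.2200)
o2: d²=41 > ρ²=40 → inactive
F = F_att + ΣF_rep = (6.8400,-13.2800)
Δp = p'−p = (1.3680,-2.6560); α = Δx/Fx = (171/125) / (171/25) = 1/5
check: Δy/Fy = (-332/125) / (-332/25) = 1/5 ✓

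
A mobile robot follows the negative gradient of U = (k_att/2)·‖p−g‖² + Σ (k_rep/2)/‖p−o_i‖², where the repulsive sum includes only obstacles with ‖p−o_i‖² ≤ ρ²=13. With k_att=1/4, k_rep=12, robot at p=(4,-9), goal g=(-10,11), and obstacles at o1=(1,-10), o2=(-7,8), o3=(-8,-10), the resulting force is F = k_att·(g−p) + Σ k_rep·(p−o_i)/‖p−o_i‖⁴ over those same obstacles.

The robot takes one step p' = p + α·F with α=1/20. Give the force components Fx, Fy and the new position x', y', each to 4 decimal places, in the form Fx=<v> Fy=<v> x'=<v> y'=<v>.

Fx=-3.1400 Fy=5.1200 x'=3.8430 y'=-8.7440

F_att = 1/4·(g−p) = 1/4·(-14,20) = (-3.5000,5.0000)
o1: d²=10 ≤ ρ²=13; F_rep = 12·(3,1)/10² = (0.3600,0.1200)
o2: d²=410 > ρ²=13 → inactive
o3: d²=145 > ρ²=13 → inactive
F = F_att + ΣF_rep = (-3.1400,5.1200)
p' = p + 1/20·F = (3.8430,-8.7440)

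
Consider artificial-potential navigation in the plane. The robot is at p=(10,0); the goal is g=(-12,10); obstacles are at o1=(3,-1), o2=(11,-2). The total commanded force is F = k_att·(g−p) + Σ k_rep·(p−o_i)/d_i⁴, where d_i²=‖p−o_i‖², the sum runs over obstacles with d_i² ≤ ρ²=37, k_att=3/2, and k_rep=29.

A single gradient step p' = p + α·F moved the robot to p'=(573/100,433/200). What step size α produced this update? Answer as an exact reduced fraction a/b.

F_att = 3/2·(g−p) = 3/2·(-22,10) = (-33.0000,15.0000)
o1: d²=50 > ρ²=37 → inactive
o2: d²=5 ≤ ρ²=37; F_rep = 29·(-1,2)/5² = (-1.1600,2.3200)
F = F_att + ΣF_rep = (-34.1600,17.3200)
Δp = p'−p = (-4.2700,2.1650); α = Δx/Fx = (-427/100) / (-854/25) = 1/8
check: Δy/Fy = (433/200) / (433/25) = 1/8 ✓

α = 1/8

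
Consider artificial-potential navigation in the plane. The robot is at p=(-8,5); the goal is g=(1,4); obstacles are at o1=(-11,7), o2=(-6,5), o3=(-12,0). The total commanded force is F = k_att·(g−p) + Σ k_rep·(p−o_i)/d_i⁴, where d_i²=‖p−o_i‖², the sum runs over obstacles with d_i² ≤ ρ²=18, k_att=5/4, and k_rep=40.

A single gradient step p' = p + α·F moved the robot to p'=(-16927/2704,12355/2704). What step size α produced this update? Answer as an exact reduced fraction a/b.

α = 1/4

F_att = 5/4·(g−p) = 5/4·(9,-1) = (11.2500,-1.2500)
o1: d²=13 ≤ ρ²=18; F_rep = 40·(3,-2)/13² = (0.7101,-0.4734)
o2: d²=4 ≤ ρ²=18; F_rep = 40·(-2,0)/4² = (-5.0000,0.0000)
o3: d²=41 > ρ²=18 → inactive
F = F_att + ΣF_rep = (6.9601,-1.7234)
Δp = p'−p = (1.7400,-0.4308); α = Δx/Fx = (4705/2704) / (4705/676) = 1/4
check: Δy/Fy = (-1165/2704) / (-1165/676) = 1/4 ✓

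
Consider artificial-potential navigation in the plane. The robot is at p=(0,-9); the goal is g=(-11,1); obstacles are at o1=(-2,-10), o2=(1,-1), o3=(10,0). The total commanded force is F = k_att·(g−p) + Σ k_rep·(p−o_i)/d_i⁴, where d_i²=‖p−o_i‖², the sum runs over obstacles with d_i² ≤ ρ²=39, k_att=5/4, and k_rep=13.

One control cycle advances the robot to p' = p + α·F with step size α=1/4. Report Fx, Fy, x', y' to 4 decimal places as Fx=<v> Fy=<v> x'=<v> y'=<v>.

F_att = 5/4·(g−p) = 5/4·(-11,10) = (-13.7500,12.5000)
o1: d²=5 ≤ ρ²=39; F_rep = 13·(2,1)/5² = (1.0400,0.5200)
o2: d²=65 > ρ²=39 → inactive
o3: d²=181 > ρ²=39 → inactive
F = F_att + ΣF_rep = (-12.7100,13.0200)
p' = p + 1/4·F = (-3.1775,-5.7450)

Fx=-12.7100 Fy=13.0200 x'=-3.1775 y'=-5.7450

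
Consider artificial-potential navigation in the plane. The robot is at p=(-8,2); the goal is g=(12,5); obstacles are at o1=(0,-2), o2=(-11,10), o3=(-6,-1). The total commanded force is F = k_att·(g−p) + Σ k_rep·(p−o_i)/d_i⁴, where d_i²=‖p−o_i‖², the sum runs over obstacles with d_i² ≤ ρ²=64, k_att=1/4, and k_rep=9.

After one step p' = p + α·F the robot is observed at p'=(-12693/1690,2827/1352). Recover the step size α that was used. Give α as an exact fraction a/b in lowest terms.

α = 1/10

F_att = 1/4·(g−p) = 1/4·(20,3) = (5.0000,0.7500)
o1: d²=80 > ρ²=64 → inactive
o2: d²=73 > ρ²=64 → inactive
o3: d²=13 ≤ ρ²=64; F_rep = 9·(-2,3)/13² = (-0.1065,0.1598)
F = F_att + ΣF_rep = (4.8935,0.9098)
Δp = p'−p = (0.4893,0.0910); α = Δx/Fx = (827/1690) / (827/169) = 1/10
check: Δy/Fy = (123/1352) / (615/676) = 1/10 ✓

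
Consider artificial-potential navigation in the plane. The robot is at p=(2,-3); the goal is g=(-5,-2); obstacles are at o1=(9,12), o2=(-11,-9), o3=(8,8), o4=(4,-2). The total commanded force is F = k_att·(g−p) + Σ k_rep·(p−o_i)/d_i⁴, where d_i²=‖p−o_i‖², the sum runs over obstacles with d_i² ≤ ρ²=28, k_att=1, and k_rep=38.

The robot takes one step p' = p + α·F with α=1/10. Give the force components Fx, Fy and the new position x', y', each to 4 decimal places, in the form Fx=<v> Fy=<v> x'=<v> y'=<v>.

Fx=-10.0400 Fy=-0.5200 x'=0.9960 y'=-3.0520

F_att = 1·(g−p) = 1·(-7,1) = (-7.0000,1.0000)
o1: d²=274 > ρ²=28 → inactive
o2: d²=205 > ρ²=28 → inactive
o3: d²=157 > ρ²=28 → inactive
o4: d²=5 ≤ ρ²=28; F_rep = 38·(-2,-1)/5² = (-3.0400,-1.5200)
F = F_att + ΣF_rep = (-10.0400,-0.5200)
p' = p + 1/10·F = (0.9960,-3.0520)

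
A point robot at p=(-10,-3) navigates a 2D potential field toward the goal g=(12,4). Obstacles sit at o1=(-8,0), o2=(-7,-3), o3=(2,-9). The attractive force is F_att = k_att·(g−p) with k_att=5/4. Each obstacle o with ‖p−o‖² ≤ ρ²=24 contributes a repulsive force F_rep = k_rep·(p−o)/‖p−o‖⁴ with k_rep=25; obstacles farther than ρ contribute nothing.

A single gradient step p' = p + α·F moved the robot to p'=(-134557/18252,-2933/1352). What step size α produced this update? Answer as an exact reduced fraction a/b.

α = 1/10

F_att = 5/4·(g−p) = 5/4·(22,7) = (27.5000,8.7500)
o1: d²=13 ≤ ρ²=24; F_rep = 25·(-2,-3)/13² = (-0.2959,-0.4438)
o2: d²=9 ≤ ρ²=24; F_rep = 25·(-3,0)/9² = (-0.9259,0.0000)
o3: d²=180 > ρ²=24 → inactive
F = F_att + ΣF_rep = (26.2782,8.3062)
Δp = p'−p = (2.6278,0.8306); α = Δx/Fx = (47963/18252) / (239815/9126) = 1/10
check: Δy/Fy = (1123/1352) / (5615/676) = 1/10 ✓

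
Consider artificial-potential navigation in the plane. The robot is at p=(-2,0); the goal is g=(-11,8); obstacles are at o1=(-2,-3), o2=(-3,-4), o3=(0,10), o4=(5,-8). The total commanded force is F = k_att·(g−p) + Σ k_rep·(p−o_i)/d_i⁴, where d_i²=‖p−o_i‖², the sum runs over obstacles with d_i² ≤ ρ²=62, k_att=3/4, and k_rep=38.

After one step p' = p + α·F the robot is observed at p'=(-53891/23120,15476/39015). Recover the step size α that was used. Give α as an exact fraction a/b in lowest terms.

α = 1/20

F_att = 3/4·(g−p) = 3/4·(-9,8) = (-6.7500,6.0000)
o1: d²=9 ≤ ρ²=62; F_rep = 38·(0,3)/9² = (0.0000,1.4074)
o2: d²=17 ≤ ρ²=62; F_rep = 38·(1,4)/17² = (0.1315,0.5260)
o3: d²=104 > ρ²=62 → inactive
o4: d²=113 > ρ²=62 → inactive
F = F_att + ΣF_rep = (-6.6185,7.9334)
Δp = p'−p = (-0.3309,0.3967); α = Δx/Fx = (-7651/23120) / (-7651/1156) = 1/20
check: Δy/Fy = (15476/39015) / (61904/7803) = 1/20 ✓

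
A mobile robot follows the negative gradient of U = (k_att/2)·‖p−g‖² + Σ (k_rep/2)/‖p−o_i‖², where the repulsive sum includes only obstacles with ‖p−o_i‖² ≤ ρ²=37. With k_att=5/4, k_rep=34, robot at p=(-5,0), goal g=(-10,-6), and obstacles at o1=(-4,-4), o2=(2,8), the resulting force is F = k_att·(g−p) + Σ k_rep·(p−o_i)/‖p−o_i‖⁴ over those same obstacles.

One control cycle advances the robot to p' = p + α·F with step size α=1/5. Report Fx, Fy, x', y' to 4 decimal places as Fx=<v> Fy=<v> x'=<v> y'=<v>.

Fx=-6.3676 Fy=-7.0294 x'=-6.2735 y'=-1.4059

F_att = 5/4·(g−p) = 5/4·(-5,-6) = (-6.2500,-7.5000)
o1: d²=17 ≤ ρ²=37; F_rep = 34·(-1,4)/17² = (-0.1176,0.4706)
o2: d²=113 > ρ²=37 → inactive
F = F_att + ΣF_rep = (-6.3676,-7.0294)
p' = p + 1/5·F = (-6.2735,-1.4059)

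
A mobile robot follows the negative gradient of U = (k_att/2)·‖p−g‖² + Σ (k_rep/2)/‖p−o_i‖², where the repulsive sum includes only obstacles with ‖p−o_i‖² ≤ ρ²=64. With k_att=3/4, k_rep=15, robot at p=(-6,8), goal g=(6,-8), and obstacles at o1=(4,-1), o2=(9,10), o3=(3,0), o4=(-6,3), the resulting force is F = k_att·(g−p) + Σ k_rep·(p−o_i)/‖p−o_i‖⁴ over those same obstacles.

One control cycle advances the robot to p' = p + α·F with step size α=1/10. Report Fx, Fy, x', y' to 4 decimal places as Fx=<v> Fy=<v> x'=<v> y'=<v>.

F_att = 3/4·(g−p) = 3/4·(12,-16) = (9.0000,-12.0000)
o1: d²=181 > ρ²=64 → inactive
o2: d²=229 > ρ²=64 → inactive
o3: d²=145 > ρ²=64 → inactive
o4: d²=25 ≤ ρ²=64; F_rep = 15·(0,5)/25² = (0.0000,0.1200)
F = F_att + ΣF_rep = (9.0000,-11.8800)
p' = p + 1/10·F = (-5.1000,6.8120)

Fx=9.0000 Fy=-11.8800 x'=-5.1000 y'=6.8120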